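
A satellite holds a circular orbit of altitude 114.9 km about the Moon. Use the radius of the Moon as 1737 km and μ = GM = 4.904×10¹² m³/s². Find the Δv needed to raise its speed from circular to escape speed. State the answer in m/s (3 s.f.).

r = 1737 + 114.9 = 1851.9 km = 1.8519×10⁶ m.
Circular speed v_c = √(μ/r) = 1627 m/s.
Escape speed v_esc = √(2μ/r) = √2 × v_c = 2301 m/s.
Δv = v_esc − v_c = 674.0 m/s.

Δv ≈ 674 m/s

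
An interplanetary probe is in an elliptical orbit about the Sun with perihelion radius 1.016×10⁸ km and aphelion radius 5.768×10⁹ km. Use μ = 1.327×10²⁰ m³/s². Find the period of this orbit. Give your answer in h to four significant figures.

T ≈ 761700 h

Semi-major axis a = (r_p + r_a)/2 = (1.0160×10⁸ + 5.7680×10⁹)/2 = 2.9348×10⁹ km = 2.935×10¹² m.
By Kepler's third law T = 2π√(a³/μ) = 2π × 4.364×10⁸ = 2.742×10⁹ s.
= 7.617×10⁵ h.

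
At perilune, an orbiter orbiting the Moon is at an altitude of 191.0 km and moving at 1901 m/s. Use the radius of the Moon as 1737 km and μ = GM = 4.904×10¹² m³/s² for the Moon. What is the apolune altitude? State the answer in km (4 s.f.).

apolune altitude ≈ 2992 km

r_p = 1737 + 191.0 = 1928.0 km = 1.928×10⁶ m.
Specific energy ε = v²/2 − μ/r = -7.367×10⁵ J/kg, so a = −μ/(2ε) = 3.329×10⁶ m.
The apsides satisfy r_p + r_a = 2a, so the apolune radius is 2a − r_p = 4.729×10⁶ m = 4729.0 km.
Apolune altitude = 4729.0 − 1737 = 2992.0 km.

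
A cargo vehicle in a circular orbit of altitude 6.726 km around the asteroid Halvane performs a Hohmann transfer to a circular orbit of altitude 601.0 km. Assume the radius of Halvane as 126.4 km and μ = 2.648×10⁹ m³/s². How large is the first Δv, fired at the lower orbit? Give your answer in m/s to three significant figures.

r₁ = 126.4 + 6.726 = 133.13 km = 1.3313×10⁵ m.
r₂ = 126.4 + 601.0 = 727.40 km = 7.2740×10⁵ m.
Transfer ellipse a_t = (r₁ + r₂)/2 = 4.303×10⁵ m.
At r₁: circular v_c1 = √(μ/r₁) = 141.0 m/s; transfer-periapsis v_p = √[μ(2/r₁ − 1/a_t)] = 183.4 m/s.
Δv₁ = v_p − v_c1 = 42.34 m/s.

Δv ≈ 42.3 m/s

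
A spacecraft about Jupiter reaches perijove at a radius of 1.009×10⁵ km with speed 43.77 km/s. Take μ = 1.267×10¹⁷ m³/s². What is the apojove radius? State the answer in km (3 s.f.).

apojove radius ≈ 3.25×10⁵ km

r_p = 1.009×10⁸ m.
Specific energy ε = v²/2 − μ/r = -2.978×10⁸ J/kg, so a = −μ/(2ε) = 2.127×10⁸ m.
The apsides satisfy r_p + r_a = 2a, so the apojove radius is 2a − r_p = 3.246×10⁸ m = 3.2456×10⁵ km.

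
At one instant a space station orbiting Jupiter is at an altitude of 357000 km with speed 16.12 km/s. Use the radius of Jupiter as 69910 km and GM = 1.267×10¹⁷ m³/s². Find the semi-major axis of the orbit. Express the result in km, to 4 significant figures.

r = 69910 + 357000 = 4.2691×10⁵ km = 4.269×10⁸ m.
Vis-viva rearranged: 1/a = 2/r − v²/μ = 4.685×10⁻⁹ − 2.051×10⁻⁹ = 2.634×10⁻⁹ m⁻¹.
a = 3.797×10⁸ m = 3.7967×10⁵ km.

a ≈ 3.797×10⁵ km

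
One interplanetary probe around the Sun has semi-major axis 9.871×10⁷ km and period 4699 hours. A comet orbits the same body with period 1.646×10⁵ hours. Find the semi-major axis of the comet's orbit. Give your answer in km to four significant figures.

a₂ ≈ 1.057×10⁹ km

Kepler's third law: a³ ∝ T², so a₂ = a₁ (T₂/T₁)^(2/3).
T₂/T₁ = 35.03, (T₂/T₁)^(2/3) = 10.71.
a₂ = 9.871×10⁷ × 10.71 = 1.057×10⁹ km.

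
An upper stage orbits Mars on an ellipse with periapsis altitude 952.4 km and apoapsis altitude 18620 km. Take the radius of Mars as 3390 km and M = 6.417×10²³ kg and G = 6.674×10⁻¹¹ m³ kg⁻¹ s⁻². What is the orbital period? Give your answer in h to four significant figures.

T ≈ 12.76 h

μ = GM = 6.674×10⁻¹¹ × 6.417×10²³ = 4.283×10¹³ m³/s².
r_p = 3390 + 952.4 = 4342.4 km = 4.3424×10⁶ m.
r_a = 3390 + 18620 = 22010 km = 2.2010×10⁷ m.
Semi-major axis a = (r_p + r_a)/2 = (4342.4 + 22010)/2 = 13176 km = 1.318×10⁷ m.
By Kepler's third law T = 2π√(a³/μ) = 2π × 7.308×10³ = 4.592×10⁴ s.
= 12.76 h.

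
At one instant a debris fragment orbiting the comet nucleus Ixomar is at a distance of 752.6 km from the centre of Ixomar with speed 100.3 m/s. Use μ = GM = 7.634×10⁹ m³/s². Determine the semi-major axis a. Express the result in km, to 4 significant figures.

r = 7.526×10⁵ m.
Vis-viva rearranged: 1/a = 2/r − v²/μ = 2.657×10⁻⁶ − 1.318×10⁻⁶ = 1.340×10⁻⁶ m⁻¹.
a = 7.465×10⁵ m = 746.46 km.

a ≈ 746.5 km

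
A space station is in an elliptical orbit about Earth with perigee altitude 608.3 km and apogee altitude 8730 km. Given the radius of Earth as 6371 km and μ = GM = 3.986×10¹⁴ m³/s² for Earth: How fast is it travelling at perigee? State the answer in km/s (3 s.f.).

r_p = 6371 + 608.3 = 6979.3 km = 6.9793×10⁶ m.
r_a = 6371 + 8730 = 15101 km = 1.5101×10⁷ m.
Semi-major axis a = (r_p + r_a)/2 = 11040 km = 1.104×10⁷ m.
Vis-viva: v² = μ(2/r − 1/a) = 3.986×10¹⁴ × (2.866×10⁻⁷ − 9.058×10⁻⁸) = 7.812×10⁷ m²/s².
v = 8838 m/s = 8.838 km/s.

v ≈ 8.84 km/s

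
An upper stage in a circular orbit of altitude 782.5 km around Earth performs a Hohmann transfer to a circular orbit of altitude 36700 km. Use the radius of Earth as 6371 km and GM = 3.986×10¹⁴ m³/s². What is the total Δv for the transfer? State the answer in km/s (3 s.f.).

r₁ = 6371 + 782.5 = 7153.5 km = 7.1535×10⁶ m.
r₂ = 6371 + 36700 = 43071 km = 4.3071×10⁷ m.
Transfer ellipse a_t = (r₁ + r₂)/2 = 2.511×10⁷ m.
At r₁: circular v_c1 = √(μ/r₁) = 7465 m/s; transfer-perigee v_p = √[μ(2/r₁ − 1/a_t)] = 9776 m/s.
Δv₁ = v_p − v_c1 = 2311 m/s.
At r₂: circular v_c2 = √(μ/r₂) = 3042 m/s; transfer-apogee v_a = √[μ(2/r₂ − 1/a_t)] = 1624 m/s.
Δv₂ = v_c2 − v_a = 1418 m/s.
Total Δv = Δv₁ + Δv₂ = 3730 m/s = 3.730 km/s.

Δv_total ≈ 3.73 km/s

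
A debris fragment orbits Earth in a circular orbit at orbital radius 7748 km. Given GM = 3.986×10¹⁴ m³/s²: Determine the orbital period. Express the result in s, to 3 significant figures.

T ≈ 6790 s

r = 7748 km = 7.748×10⁶ m.
Kepler's third law: T = 2π√(r³/μ) = 2π√((7.748×10⁶)³ / 3.986×10¹⁴).
r³/μ = 1.167×10⁶ s², so T = 2π × 1.080×10³ = 6.787×10³ s.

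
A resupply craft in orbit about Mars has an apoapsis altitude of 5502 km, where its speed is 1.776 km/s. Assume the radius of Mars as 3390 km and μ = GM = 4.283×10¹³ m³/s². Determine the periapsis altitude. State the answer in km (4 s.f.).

r_a = 3390 + 5502 = 8892.0 km = 8.892×10⁶ m.
Specific energy ε = v²/2 − μ/r = -3.240×10⁶ J/kg, so a = −μ/(2ε) = 6.610×10⁶ m.
The apsides satisfy r_p + r_a = 2a, so the periapsis radius is 2a − r_a = 4.329×10⁶ m = 4328.8 km.
Periapsis altitude = 4328.8 − 3390 = 938.76 km.

periapsis altitude ≈ 938.8 km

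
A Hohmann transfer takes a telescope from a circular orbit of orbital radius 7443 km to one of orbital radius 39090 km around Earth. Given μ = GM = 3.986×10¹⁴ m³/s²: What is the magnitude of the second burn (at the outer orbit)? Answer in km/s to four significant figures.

r₁ = 7443 km = 7.443×10⁶ m.
r₂ = 39090 km = 3.909×10⁷ m.
Transfer ellipse a_t = (r₁ + r₂)/2 = 2.327×10⁷ m.
At r₁: circular v_c1 = √(μ/r₁) = 7318 m/s; transfer-perigee v_p = √[μ(2/r₁ − 1/a_t)] = 9486 m/s.
At r₂: circular v_c2 = √(μ/r₂) = 3193 m/s; transfer-apogee v_a = √[μ(2/r₂ − 1/a_t)] = 1806 m/s.
Δv₂ = v_c2 − v_a = 1387 m/s.
= 1.387 km/s.

Δv ≈ 1.387 km/s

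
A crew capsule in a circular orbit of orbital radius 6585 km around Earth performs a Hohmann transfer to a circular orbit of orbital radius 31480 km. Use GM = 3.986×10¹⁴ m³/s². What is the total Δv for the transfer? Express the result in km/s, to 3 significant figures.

Δv_total ≈ 3.69 km/s

r₁ = 6585 km = 6.585×10⁶ m.
r₂ = 31480 km = 3.148×10⁷ m.
Transfer ellipse a_t = (r₁ + r₂)/2 = 1.903×10⁷ m.
At r₁: circular v_c1 = √(μ/r₁) = 7780 m/s; transfer-perigee v_p = √[μ(2/r₁ − 1/a_t)] = 10010 m/s.
Δv₁ = v_p − v_c1 = 2226 m/s.
At r₂: circular v_c2 = √(μ/r₂) = 3558 m/s; transfer-apogee v_a = √[μ(2/r₂ − 1/a_t)] = 2093 m/s.
Δv₂ = v_c2 − v_a = 1465 m/s.
Total Δv = Δv₁ + Δv₂ = 3691 m/s = 3.691 km/s.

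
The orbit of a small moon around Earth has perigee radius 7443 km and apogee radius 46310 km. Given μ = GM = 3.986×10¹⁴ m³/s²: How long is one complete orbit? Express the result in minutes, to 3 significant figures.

T ≈ 731 minutes

Semi-major axis a = (r_p + r_a)/2 = (7443.0 + 46310)/2 = 26876 km = 2.688×10⁷ m.
By Kepler's third law T = 2π√(a³/μ) = 2π × 6.979×10³ = 4.385×10⁴ s.
= 730.8 minutes.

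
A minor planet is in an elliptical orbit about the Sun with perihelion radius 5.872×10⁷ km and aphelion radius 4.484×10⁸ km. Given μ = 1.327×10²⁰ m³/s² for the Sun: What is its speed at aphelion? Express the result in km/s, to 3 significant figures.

v ≈ 8.28 km/s

Semi-major axis a = (r_p + r_a)/2 = 2.5356×10⁸ km = 2.536×10¹¹ m.
Vis-viva: v² = μ(2/r − 1/a) = 1.327×10²⁰ × (4.460×10⁻¹² − 3.944×10⁻¹²) = 6.853×10⁷ m²/s².
v = 8279 m/s = 8.279 km/s.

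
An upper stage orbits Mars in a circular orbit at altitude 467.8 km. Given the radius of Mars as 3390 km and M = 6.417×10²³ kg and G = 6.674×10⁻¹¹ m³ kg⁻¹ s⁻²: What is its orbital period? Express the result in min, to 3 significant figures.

μ = GM = 6.674×10⁻¹¹ × 6.417×10²³ = 4.283×10¹³ m³/s².
r = 3390 + 467.8 = 3857.8 km = 3.8578×10⁶ m.
Kepler's third law: T = 2π√(r³/μ) = 2π√((3.858×10⁶)³ / 4.283×10¹³).
r³/μ = 1.341×10⁶ s², so T = 2π × 1.158×10³ = 7.275×10³ s.
Converting: 7.275×10³ s ÷ 60.00 = 121.2 min.

T ≈ 121 min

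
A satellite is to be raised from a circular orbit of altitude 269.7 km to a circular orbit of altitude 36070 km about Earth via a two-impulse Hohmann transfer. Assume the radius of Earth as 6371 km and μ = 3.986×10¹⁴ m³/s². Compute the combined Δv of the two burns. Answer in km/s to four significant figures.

r₁ = 6371 + 269.7 = 6640.7 km = 6.6407×10⁶ m.
r₂ = 6371 + 36070 = 42441 km = 4.2441×10⁷ m.
Transfer ellipse a_t = (r₁ + r₂)/2 = 2.454×10⁷ m.
At r₁: circular v_c1 = √(μ/r₁) = 7748 m/s; transfer-perigee v_p = √[μ(2/r₁ − 1/a_t)] = 10190 m/s.
Δv₁ = v_p − v_c1 = 2441 m/s.
At r₂: circular v_c2 = √(μ/r₂) = 3065 m/s; transfer-apogee v_a = √[μ(2/r₂ − 1/a_t)] = 1594 m/s.
Δv₂ = v_c2 − v_a = 1470 m/s.
Total Δv = Δv₁ + Δv₂ = 3911 m/s = 3.911 km/s.

Δv_total ≈ 3.911 km/s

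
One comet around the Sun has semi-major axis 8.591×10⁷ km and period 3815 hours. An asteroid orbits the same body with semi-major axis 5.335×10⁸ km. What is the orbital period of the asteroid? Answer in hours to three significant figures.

T₂ ≈ 59000 hours

Kepler's third law: T² ∝ a³, so T₂ = T₁ (a₂/a₁)^(3/2).
a₂/a₁ = 6.210, (a₂/a₁)^(3/2) = 15.48.
T₂ = 3815 × 15.48 = 59040 hours.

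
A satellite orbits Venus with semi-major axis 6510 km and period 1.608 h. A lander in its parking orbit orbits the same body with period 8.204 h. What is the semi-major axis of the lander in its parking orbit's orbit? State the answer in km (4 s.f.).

a₂ ≈ 19290 km

Kepler's third law: a³ ∝ T², so a₂ = a₁ (T₂/T₁)^(2/3).
T₂/T₁ = 5.102, (T₂/T₁)^(2/3) = 2.964.
a₂ = 6510 × 2.964 = 19290 km.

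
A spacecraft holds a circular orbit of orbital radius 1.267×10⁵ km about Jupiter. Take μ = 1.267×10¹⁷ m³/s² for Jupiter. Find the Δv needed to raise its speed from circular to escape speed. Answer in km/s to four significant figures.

r = 1.267×10⁵ km = 1.267×10⁸ m.
Circular speed v_c = √(μ/r) = 31620 m/s.
Escape speed v_esc = √(2μ/r) = √2 × v_c = 44720 m/s.
Δv = v_esc − v_c = 13100 m/s = 13.10 km/s.

Δv ≈ 13.10 km/s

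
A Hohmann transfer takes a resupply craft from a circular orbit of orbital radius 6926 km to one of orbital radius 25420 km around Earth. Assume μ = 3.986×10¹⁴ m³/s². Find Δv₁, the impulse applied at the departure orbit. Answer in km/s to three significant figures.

r₁ = 6926 km = 6.926×10⁶ m.
r₂ = 25420 km = 2.542×10⁷ m.
Transfer ellipse a_t = (r₁ + r₂)/2 = 1.617×10⁷ m.
At r₁: circular v_c1 = √(μ/r₁) = 7586 m/s; transfer-perigee v_p = √[μ(2/r₁ − 1/a_t)] = 9511 m/s.
Δv₁ = v_p − v_c1 = 1925 m/s.
= 1.925 km/s.

Δv ≈ 1.92 km/s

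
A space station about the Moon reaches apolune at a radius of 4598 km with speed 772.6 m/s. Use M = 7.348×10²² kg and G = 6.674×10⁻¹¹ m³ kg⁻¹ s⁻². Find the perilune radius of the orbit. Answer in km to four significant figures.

μ = GM = 6.674×10⁻¹¹ × 7.348×10²² = 4.904×10¹² m³/s².
r_a = 4.598×10⁶ m.
Specific energy ε = v²/2 − μ/r = -7.681×10⁵ J/kg, so a = −μ/(2ε) = 3.192×10⁶ m.
The apsides satisfy r_p + r_a = 2a, so the perilune radius is 2a − r_a = 1.787×10⁶ m = 1786.6 km.

perilune radius ≈ 1787 km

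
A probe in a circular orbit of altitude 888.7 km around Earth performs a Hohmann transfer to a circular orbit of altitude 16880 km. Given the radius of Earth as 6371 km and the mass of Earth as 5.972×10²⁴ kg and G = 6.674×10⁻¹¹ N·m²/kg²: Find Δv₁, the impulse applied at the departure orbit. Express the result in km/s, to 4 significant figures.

μ = GM = 6.674×10⁻¹¹ × 5.972×10²⁴ = 3.986×10¹⁴ m³/s².
r₁ = 6371 + 888.7 = 7259.7 km = 7.2597×10⁶ m.
r₂ = 6371 + 16880 = 23251 km = 2.3251×10⁷ m.
Transfer ellipse a_t = (r₁ + r₂)/2 = 1.526×10⁷ m.
At r₁: circular v_c1 = √(μ/r₁) = 7410 m/s; transfer-perigee v_p = √[μ(2/r₁ − 1/a_t)] = 9148 m/s.
Δv₁ = v_p − v_c1 = 1738 m/s.
= 1.738 km/s.

Δv ≈ 1.738 km/s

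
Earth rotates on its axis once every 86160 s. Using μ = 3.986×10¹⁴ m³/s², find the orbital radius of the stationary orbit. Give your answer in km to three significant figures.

A synchronous orbit has period T, so by Kepler's third law a = (μT²/4π²)^(1/3).
μT²/4π² = 3.986×10¹⁴ × (8.616×10⁴)² / 39.48 = 7.495×10²² m³.
a = 4.216×10⁷ m = 42163 km.

r_sync ≈ 42200 km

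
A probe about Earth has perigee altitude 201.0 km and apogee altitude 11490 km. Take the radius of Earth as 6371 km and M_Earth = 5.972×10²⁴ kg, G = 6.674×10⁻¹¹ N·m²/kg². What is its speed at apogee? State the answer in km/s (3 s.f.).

μ = GM = 6.674×10⁻¹¹ × 5.972×10²⁴ = 3.986×10¹⁴ m³/s².
r_p = 6371 + 201.0 = 6572.0 km = 6.5720×10⁶ m.
r_a = 6371 + 11490 = 17861 km = 1.7861×10⁷ m.
Semi-major axis a = (r_p + r_a)/2 = 12216 km = 1.222×10⁷ m.
Vis-viva: v² = μ(2/r − 1/a) = 3.986×10¹⁴ × (1.120×10⁻⁷ − 8.186×10⁻⁸) = 1.200×10⁷ m²/s².
v = 3465 m/s = 3.465 km/s.

v ≈ 3.46 km/s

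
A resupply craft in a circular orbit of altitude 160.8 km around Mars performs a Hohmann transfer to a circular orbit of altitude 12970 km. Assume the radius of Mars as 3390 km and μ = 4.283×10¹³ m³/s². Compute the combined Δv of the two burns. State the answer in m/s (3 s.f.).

Δv_total ≈ 1630 m/s

r₁ = 3390 + 160.8 = 3550.8 km = 3.5508×10⁶ m.
r₂ = 3390 + 12970 = 16360 km = 1.6360×10⁷ m.
Transfer ellipse a_t = (r₁ + r₂)/2 = 9.955×10⁶ m.
At r₁: circular v_c1 = √(μ/r₁) = 3473 m/s; transfer-periapsis v_p = √[μ(2/r₁ − 1/a_t)] = 4452 m/s.
Δv₁ = v_p − v_c1 = 979.1 m/s.
At r₂: circular v_c2 = √(μ/r₂) = 1618 m/s; transfer-apoapsis v_a = √[μ(2/r₂ − 1/a_t)] = 966.3 m/s.
Δv₂ = v_c2 − v_a = 651.7 m/s.
Total Δv = Δv₁ + Δv₂ = 1631 m/s.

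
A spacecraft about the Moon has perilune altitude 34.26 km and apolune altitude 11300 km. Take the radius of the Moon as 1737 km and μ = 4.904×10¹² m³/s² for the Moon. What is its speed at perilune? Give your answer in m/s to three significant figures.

v ≈ 2210 m/s

r_p = 1737 + 34.26 = 1771.3 km = 1.7713×10⁶ m.
r_a = 1737 + 11300 = 13037 km = 1.3037×10⁷ m.
Semi-major axis a = (r_p + r_a)/2 = 7404.1 km = 7.404×10⁶ m.
Vis-viva: v² = μ(2/r − 1/a) = 4.904×10¹² × (1.129×10⁻⁶ − 1.351×10⁻⁷) = 4.875×10⁶ m²/s².
v = 2208 m/s.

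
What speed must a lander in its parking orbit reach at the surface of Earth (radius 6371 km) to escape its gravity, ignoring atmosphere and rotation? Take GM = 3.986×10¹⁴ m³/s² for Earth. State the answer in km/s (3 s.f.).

v_esc ≈ 11.2 km/s

r = R = 6.371×10⁶ m.
Escape speed v_esc = √(2μ/r) = √(2 × 3.986×10¹⁴ / 6.371×10⁶) = √(1.251×10⁸) = 11190 m/s.
= 11.19 km/s.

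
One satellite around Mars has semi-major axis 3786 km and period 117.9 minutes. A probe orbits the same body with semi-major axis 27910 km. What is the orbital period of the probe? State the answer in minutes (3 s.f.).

Kepler's third law: T² ∝ a³, so T₂ = T₁ (a₂/a₁)^(3/2).
a₂/a₁ = 7.372, (a₂/a₁)^(3/2) = 20.02.
T₂ = 117.9 × 20.02 = 2360 minutes.

T₂ ≈ 2360 minutes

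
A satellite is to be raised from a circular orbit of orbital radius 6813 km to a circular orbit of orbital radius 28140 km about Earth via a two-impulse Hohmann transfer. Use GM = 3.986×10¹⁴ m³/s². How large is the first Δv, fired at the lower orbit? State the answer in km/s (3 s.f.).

Δv ≈ 2.06 km/s

r₁ = 6813 km = 6.813×10⁶ m.
r₂ = 28140 km = 2.814×10⁷ m.
Transfer ellipse a_t = (r₁ + r₂)/2 = 1.748×10⁷ m.
At r₁: circular v_c1 = √(μ/r₁) = 7649 m/s; transfer-perigee v_p = √[μ(2/r₁ − 1/a_t)] = 9706 m/s.
Δv₁ = v_p − v_c1 = 2057 m/s.
= 2.057 km/s.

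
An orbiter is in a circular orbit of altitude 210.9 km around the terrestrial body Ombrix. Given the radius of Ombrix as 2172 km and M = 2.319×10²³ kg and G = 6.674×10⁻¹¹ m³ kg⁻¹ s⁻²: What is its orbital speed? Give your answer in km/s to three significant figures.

μ = GM = 6.674×10⁻¹¹ × 2.319×10²³ = 1.548×10¹³ m³/s².
r = 2172 + 210.9 = 2382.9 km = 2.3829×10⁶ m.
For a circular orbit v = √(μ/r) = √(1.548×10¹³ / 2.383×10⁶) = √(6.495×10⁶) = 2549 m/s.
That is 2.549 km/s.

v ≈ 2.55 km/s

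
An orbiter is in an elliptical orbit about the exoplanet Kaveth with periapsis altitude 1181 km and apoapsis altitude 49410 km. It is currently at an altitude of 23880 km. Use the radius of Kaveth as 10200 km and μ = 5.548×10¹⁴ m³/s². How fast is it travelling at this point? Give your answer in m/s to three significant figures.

v ≈ 4110 m/s

r_p = 10200 + 1181 = 11381 km = 1.1381×10⁷ m.
r_a = 10200 + 49410 = 59610 km = 5.9610×10⁷ m.
r = 10200 + 23880 = 34080 km = 3.408×10⁷ m.
Semi-major axis a = (r_p + r_a)/2 = 35496 km = 3.550×10⁷ m.
Vis-viva: v² = μ(2/r − 1/a) = 5.548×10¹⁴ × (5.869×10⁻⁸ − 2.817×10⁻⁸) = 1.693×10⁷ m²/s².
v = 4114 m/s.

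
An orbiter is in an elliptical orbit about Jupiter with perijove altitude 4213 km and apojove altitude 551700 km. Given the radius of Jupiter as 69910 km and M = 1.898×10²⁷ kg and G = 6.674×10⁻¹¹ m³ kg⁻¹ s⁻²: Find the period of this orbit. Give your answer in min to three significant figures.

T ≈ 1910 min

μ = GM = 6.674×10⁻¹¹ × 1.898×10²⁷ = 1.267×10¹⁷ m³/s².
r_p = 69910 + 4213 = 74123 km = 7.4123×10⁷ m.
r_a = 69910 + 551700 = 621610 km = 6.2161×10⁸ m.
Semi-major axis a = (r_p + r_a)/2 = (74123 + 6.2161×10⁵)/2 = 3.4787×10⁵ km = 3.479×10⁸ m.
By Kepler's third law T = 2π√(a³/μ) = 2π × 1.823×10⁴ = 1.145×10⁵ s.
= 1909 min.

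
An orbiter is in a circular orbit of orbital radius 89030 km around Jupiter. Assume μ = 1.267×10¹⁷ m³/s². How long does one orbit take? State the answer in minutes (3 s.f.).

r = 89030 km = 8.903×10⁷ m.
Kepler's third law: T = 2π√(r³/μ) = 2π√((8.903×10⁷)³ / 1.267×10¹⁷).
r³/μ = 5.570×10⁶ s², so T = 2π × 2.360×10³ = 1.483×10⁴ s.
Converting: 1.483×10⁴ s ÷ 60.00 = 247.1 minutes.

T ≈ 247 minutes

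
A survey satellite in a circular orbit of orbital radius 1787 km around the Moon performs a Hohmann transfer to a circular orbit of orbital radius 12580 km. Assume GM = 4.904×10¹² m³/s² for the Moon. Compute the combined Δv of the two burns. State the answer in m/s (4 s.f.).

r₁ = 1787 km = 1.787×10⁶ m.
r₂ = 12580 km = 1.258×10⁷ m.
Transfer ellipse a_t = (r₁ + r₂)/2 = 7.184×10⁶ m.
At r₁: circular v_c1 = √(μ/r₁) = 1657 m/s; transfer-perilune v_p = √[μ(2/r₁ − 1/a_t)] = 2192 m/s.
Δv₁ = v_p − v_c1 = 535.6 m/s.
At r₂: circular v_c2 = √(μ/r₂) = 624.4 m/s; transfer-apolune v_a = √[μ(2/r₂ − 1/a_t)] = 311.4 m/s.
Δv₂ = v_c2 − v_a = 313.0 m/s.
Total Δv = Δv₁ + Δv₂ = 848.6 m/s.

Δv_total ≈ 848.6 m/s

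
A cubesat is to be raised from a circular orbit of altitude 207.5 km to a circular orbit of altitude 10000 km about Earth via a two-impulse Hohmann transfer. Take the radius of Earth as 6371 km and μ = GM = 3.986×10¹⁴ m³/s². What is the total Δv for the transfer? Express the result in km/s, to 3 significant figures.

r₁ = 6371 + 207.5 = 6578.5 km = 6.5785×10⁶ m.
r₂ = 6371 + 10000 = 16371 km = 1.6371×10⁷ m.
Transfer ellipse a_t = (r₁ + r₂)/2 = 1.147×10⁷ m.
At r₁: circular v_c1 = √(μ/r₁) = 7784 m/s; transfer-perigee v_p = √[μ(2/r₁ − 1/a_t)] = 9298 m/s.
Δv₁ = v_p − v_c1 = 1514 m/s.
At r₂: circular v_c2 = √(μ/r₂) = 4934 m/s; transfer-apogee v_a = √[μ(2/r₂ − 1/a_t)] = 3736 m/s.
Δv₂ = v_c2 − v_a = 1198 m/s.
Total Δv = Δv₁ + Δv₂ = 2712 m/s = 2.712 km/s.

Δv_total ≈ 2.71 km/s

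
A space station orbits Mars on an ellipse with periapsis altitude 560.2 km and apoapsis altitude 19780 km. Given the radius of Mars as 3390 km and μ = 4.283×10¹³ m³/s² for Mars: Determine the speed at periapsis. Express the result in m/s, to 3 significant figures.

v ≈ 4300 m/s

r_p = 3390 + 560.2 = 3950.2 km = 3.9502×10⁶ m.
r_a = 3390 + 19780 = 23170 km = 2.3170×10⁷ m.
Semi-major axis a = (r_p + r_a)/2 = 13560 km = 1.356×10⁷ m.
Vis-viva: v² = μ(2/r − 1/a) = 4.283×10¹³ × (5.063×10⁻⁷ − 7.375×10⁻⁸) = 1.853×10⁷ m²/s².
v = 4304 m/s.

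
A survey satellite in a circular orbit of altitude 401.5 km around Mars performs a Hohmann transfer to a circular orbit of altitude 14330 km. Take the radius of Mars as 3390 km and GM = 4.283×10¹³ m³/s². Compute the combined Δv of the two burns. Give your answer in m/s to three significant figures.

r₁ = 3390 + 401.5 = 3791.5 km = 3.7915×10⁶ m.
r₂ = 3390 + 14330 = 17720 km = 1.7720×10⁷ m.
Transfer ellipse a_t = (r₁ + r₂)/2 = 1.076×10⁷ m.
At r₁: circular v_c1 = √(μ/r₁) = 3361 m/s; transfer-periapsis v_p = √[μ(2/r₁ − 1/a_t)] = 4314 m/s.
Δv₁ = v_p − v_c1 = 953.0 m/s.
At r₂: circular v_c2 = √(μ/r₂) = 1555 m/s; transfer-apoapsis v_a = √[μ(2/r₂ − 1/a_t)] = 923.1 m/s.
Δv₂ = v_c2 − v_a = 631.6 m/s.
Total Δv = Δv₁ + Δv₂ = 1585 m/s.

Δv_total ≈ 1580 m/s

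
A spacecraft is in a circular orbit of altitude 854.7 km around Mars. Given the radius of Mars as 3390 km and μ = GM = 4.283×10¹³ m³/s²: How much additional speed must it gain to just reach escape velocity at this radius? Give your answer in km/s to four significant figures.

r = 3390 + 854.7 = 4244.7 km = 4.2447×10⁶ m.
Circular speed v_c = √(μ/r) = 3177 m/s.
Escape speed v_esc = √(2μ/r) = √2 × v_c = 4492 m/s.
Δv = v_esc − v_c = 1316 m/s = 1.316 km/s.

Δv ≈ 1.316 km/s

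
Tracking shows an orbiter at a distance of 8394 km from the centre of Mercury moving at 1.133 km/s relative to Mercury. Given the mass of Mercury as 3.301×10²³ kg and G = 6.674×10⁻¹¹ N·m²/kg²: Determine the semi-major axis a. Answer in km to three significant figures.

a ≈ 5560 km

μ = GM = 6.674×10⁻¹¹ × 3.301×10²³ = 2.203×10¹³ m³/s².
r = 8.394×10⁶ m.
Vis-viva rearranged: 1/a = 2/r − v²/μ = 2.383×10⁻⁷ − 5.827×10⁻⁸ = 1.800×10⁻⁷ m⁻¹.
a = 5.556×10⁶ m = 5555.6 km.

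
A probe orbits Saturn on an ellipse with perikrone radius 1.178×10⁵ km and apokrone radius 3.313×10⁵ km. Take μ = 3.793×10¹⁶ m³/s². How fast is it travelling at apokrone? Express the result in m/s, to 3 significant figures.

Semi-major axis a = (r_p + r_a)/2 = 2.2455×10⁵ km = 2.246×10⁸ m.
Vis-viva: v² = μ(2/r − 1/a) = 3.793×10¹⁶ × (6.037×10⁻⁹ − 4.453×10⁻⁹) = 6.006×10⁷ m²/s².
v = 7750 m/s.

v ≈ 7750 m/s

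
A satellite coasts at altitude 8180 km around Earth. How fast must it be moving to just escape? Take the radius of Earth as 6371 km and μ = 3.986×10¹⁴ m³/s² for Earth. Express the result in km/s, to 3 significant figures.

r = 6371 + 8180 = 14551 km = 1.4551×10⁷ m.
Escape speed v_esc = √(2μ/r) = √(2 × 3.986×10¹⁴ / 1.455×10⁷) = √(5.479×10⁷) = 7402 m/s.
= 7.402 km/s.

v_esc ≈ 7.40 km/s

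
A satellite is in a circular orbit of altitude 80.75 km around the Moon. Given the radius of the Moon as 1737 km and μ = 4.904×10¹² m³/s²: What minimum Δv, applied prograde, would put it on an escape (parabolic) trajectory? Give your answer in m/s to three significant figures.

Δv ≈ 680 m/s

r = 1737 + 80.75 = 1817.8 km = 1.8178×10⁶ m.
Circular speed v_c = √(μ/r) = 1643 m/s.
Escape speed v_esc = √(2μ/r) = √2 × v_c = 2323 m/s.
Δv = v_esc − v_c = 680.4 m/s.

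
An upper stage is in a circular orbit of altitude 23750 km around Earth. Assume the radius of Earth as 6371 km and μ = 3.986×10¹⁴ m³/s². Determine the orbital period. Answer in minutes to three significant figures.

r = 6371 + 23750 = 30121 km = 3.0121×10⁷ m.
Kepler's third law: T = 2π√(r³/μ) = 2π√((3.012×10⁷)³ / 3.986×10¹⁴).
r³/μ = 6.856×10⁷ s², so T = 2π × 8.280×10³ = 5.203×10⁴ s.
Converting: 5.203×10⁴ s ÷ 60.00 = 867.1 minutes.

T ≈ 867 minutes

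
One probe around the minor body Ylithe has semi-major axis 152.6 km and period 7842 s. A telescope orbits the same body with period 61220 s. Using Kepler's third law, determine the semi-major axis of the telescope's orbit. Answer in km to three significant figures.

Kepler's third law: a³ ∝ T², so a₂ = a₁ (T₂/T₁)^(2/3).
T₂/T₁ = 7.807, (T₂/T₁)^(2/3) = 3.935.
a₂ = 152.6 × 3.935 = 600.5 km.

a₂ ≈ 601 km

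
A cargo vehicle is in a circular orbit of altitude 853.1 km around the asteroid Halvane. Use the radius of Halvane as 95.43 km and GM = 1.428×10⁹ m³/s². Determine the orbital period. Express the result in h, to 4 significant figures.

r = 95.43 + 853.1 = 948.53 km = 9.4853×10⁵ m.
Kepler's third law: T = 2π√(r³/μ) = 2π√((9.485×10⁵)³ / 1.428×10⁹).
r³/μ = 5.976×10⁸ s², so T = 2π × 2.445×10⁴ = 1.536×10⁵ s.
Converting: 1.536×10⁵ s ÷ 3600 = 42.67 h.

T ≈ 42.67 h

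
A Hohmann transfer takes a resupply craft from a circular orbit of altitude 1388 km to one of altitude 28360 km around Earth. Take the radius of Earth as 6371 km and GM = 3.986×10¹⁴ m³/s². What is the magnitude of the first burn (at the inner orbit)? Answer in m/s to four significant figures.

Δv ≈ 1997 m/s

r₁ = 6371 + 1388 = 7759.0 km = 7.7590×10⁶ m.
r₂ = 6371 + 28360 = 34731 km = 3.4731×10⁷ m.
Transfer ellipse a_t = (r₁ + r₂)/2 = 2.124×10⁷ m.
At r₁: circular v_c1 = √(μ/r₁) = 7167 m/s; transfer-perigee v_p = √[μ(2/r₁ − 1/a_t)] = 9164 m/s.
Δv₁ = v_p − v_c1 = 1997 m/s.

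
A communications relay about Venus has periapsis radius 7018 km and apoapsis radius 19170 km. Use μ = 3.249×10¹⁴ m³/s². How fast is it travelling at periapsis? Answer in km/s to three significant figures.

Semi-major axis a = (r_p + r_a)/2 = 13094 km = 1.309×10⁷ m.
Vis-viva: v² = μ(2/r − 1/a) = 3.249×10¹⁴ × (2.850×10⁻⁷ − 7.637×10⁻⁸) = 6.778×10⁷ m²/s².
v = 8233 m/s = 8.233 km/s.

v ≈ 8.23 km/s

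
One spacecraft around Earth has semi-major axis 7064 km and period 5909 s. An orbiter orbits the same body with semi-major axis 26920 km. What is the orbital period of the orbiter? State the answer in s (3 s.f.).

Kepler's third law: T² ∝ a³, so T₂ = T₁ (a₂/a₁)^(3/2).
a₂/a₁ = 3.811, (a₂/a₁)^(3/2) = 7.439.
T₂ = 5909 × 7.439 = 43960 s.

T₂ ≈ 44000 s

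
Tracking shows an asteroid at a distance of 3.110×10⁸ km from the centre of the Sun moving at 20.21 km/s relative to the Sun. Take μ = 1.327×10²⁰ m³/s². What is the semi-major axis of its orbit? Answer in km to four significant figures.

a ≈ 2.982×10⁸ km

r = 3.110×10¹¹ m.
Specific orbital energy ε = v²/2 − μ/r = (20210)²/2 − 1.327×10²⁰/3.110×10¹¹ = -2.225×10⁸ J/kg.
Since ε = −μ/(2a), a = −μ/(2ε) = 2.982×10¹¹ m = 2.9825×10⁸ km.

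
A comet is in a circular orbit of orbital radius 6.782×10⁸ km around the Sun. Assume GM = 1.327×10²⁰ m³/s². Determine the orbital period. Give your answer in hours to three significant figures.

T ≈ 84600 hours

r = 6.782×10⁸ km = 6.782×10¹¹ m.
Kepler's third law: T = 2π√(r³/μ) = 2π√((6.782×10¹¹)³ / 1.327×10²⁰).
r³/μ = 2.351×10¹⁵ s², so T = 2π × 4.848×10⁷ = 3.046×10⁸ s.
Converting: 3.046×10⁸ s ÷ 3600 = 84620 hours.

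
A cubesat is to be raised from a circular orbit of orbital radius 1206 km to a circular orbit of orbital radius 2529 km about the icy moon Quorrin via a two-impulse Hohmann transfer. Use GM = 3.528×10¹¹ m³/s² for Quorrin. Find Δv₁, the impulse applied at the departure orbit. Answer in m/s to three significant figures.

Δv ≈ 88.5 m/s

r₁ = 1206 km = 1.206×10⁶ m.
r₂ = 2529 km = 2.529×10⁶ m.
Transfer ellipse a_t = (r₁ + r₂)/2 = 1.868×10⁶ m.
At r₁: circular v_c1 = √(μ/r₁) = 540.9 m/s; transfer-periapsis v_p = √[μ(2/r₁ − 1/a_t)] = 629.4 m/s.
Δv₁ = v_p − v_c1 = 88.54 m/s.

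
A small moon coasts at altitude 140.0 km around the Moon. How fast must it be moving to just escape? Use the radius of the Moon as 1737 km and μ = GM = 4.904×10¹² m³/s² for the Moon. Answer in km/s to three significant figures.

v_esc ≈ 2.29 km/s

r = 1737 + 140.0 = 1877.0 km = 1.8770×10⁶ m.
Escape speed v_esc = √(2μ/r) = √(2 × 4.904×10¹² / 1.877×10⁶) = √(5.225×10⁶) = 2286 m/s.
= 2.286 km/s.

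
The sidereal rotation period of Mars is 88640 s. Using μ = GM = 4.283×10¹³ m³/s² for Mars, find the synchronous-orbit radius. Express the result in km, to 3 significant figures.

r_sync ≈ 20400 km

A synchronous orbit has period T, so by Kepler's third law a = (μT²/4π²)^(1/3).
μT²/4π² = 4.283×10¹³ × (8.864×10⁴)² / 39.48 = 8.524×10²¹ m³.
a = 2.043×10⁷ m = 20428 km.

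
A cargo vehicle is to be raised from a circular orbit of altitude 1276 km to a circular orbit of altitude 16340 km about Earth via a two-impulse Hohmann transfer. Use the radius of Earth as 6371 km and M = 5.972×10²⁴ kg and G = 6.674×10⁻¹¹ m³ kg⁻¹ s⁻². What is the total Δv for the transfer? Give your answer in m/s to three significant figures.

μ = GM = 6.674×10⁻¹¹ × 5.972×10²⁴ = 3.986×10¹⁴ m³/s².
r₁ = 6371 + 1276 = 7647.0 km = 7.6470×10⁶ m.
r₂ = 6371 + 16340 = 22711 km = 2.2711×10⁷ m.
Transfer ellipse a_t = (r₁ + r₂)/2 = 1.518×10⁷ m.
At r₁: circular v_c1 = √(μ/r₁) = 7220 m/s; transfer-perigee v_p = √[μ(2/r₁ − 1/a_t)] = 8831 m/s.
Δv₁ = v_p − v_c1 = 1611 m/s.
At r₂: circular v_c2 = √(μ/r₂) = 4189 m/s; transfer-apogee v_a = √[μ(2/r₂ − 1/a_t)] = 2973 m/s.
Δv₂ = v_c2 − v_a = 1216 m/s.
Total Δv = Δv₁ + Δv₂ = 2827 m/s.

Δv_total ≈ 2830 m/s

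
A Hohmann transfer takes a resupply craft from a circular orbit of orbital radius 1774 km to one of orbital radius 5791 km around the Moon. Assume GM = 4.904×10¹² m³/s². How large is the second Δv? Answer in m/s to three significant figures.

r₁ = 1774 km = 1.774×10⁶ m.
r₂ = 5791 km = 5.791×10⁶ m.
Transfer ellipse a_t = (r₁ + r₂)/2 = 3.782×10⁶ m.
At r₁: circular v_c1 = √(μ/r₁) = 1663 m/s; transfer-perilune v_p = √[μ(2/r₁ − 1/a_t)] = 2057 m/s.
At r₂: circular v_c2 = √(μ/r₂) = 920.2 m/s; transfer-apolune v_a = √[μ(2/r₂ − 1/a_t)] = 630.2 m/s.
Δv₂ = v_c2 − v_a = 290.0 m/s.

Δv ≈ 290 m/s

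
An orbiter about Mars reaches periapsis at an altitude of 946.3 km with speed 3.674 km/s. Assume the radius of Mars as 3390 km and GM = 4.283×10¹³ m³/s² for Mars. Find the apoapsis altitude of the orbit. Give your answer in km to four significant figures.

r_p = 3390 + 946.3 = 4336.3 km = 4.336×10⁶ m.
Specific energy ε = v²/2 − μ/r = -3.128×10⁶ J/kg, so a = −μ/(2ε) = 6.846×10⁶ m.
The apsides satisfy r_p + r_a = 2a, so the apoapsis radius is 2a − r_p = 9.356×10⁶ m = 9356.4 km.
Apoapsis altitude = 9356.4 − 3390 = 5966.4 km.

apoapsis altitude ≈ 5966 km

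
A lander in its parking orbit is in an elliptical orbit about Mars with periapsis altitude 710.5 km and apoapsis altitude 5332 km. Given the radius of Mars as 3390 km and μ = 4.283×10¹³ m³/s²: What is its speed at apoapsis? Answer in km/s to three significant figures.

v ≈ 1.77 km/s

r_p = 3390 + 710.5 = 4100.5 km = 4.1005×10⁶ m.
r_a = 3390 + 5332 = 8722.0 km = 8.7220×10⁶ m.
Semi-major axis a = (r_p + r_a)/2 = 6411.2 km = 6.411×10⁶ m.
Vis-viva: v² = μ(2/r − 1/a) = 4.283×10¹³ × (2.293×10⁻⁷ − 1.560×10⁻⁷) = 3.141×10⁶ m²/s².
v = 1772 m/s = 1.772 km/s.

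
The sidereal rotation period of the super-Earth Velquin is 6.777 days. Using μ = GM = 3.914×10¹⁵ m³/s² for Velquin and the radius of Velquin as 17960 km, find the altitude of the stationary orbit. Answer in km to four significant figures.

h_sync ≈ 3.060×10⁵ km

T = 6.777 days = 5.855×10⁵ s.
A synchronous orbit has period T, so by Kepler's third law a = (μT²/4π²)^(1/3).
μT²/4π² = 3.914×10¹⁵ × (5.855×10⁵)² / 39.48 = 3.399×10²⁵ m³.
a = 3.239×10⁸ m = 3.2393×10⁵ km.
Altitude h = a − R = 3.2393×10⁵ − 17960 = 3.0597×10⁵ km.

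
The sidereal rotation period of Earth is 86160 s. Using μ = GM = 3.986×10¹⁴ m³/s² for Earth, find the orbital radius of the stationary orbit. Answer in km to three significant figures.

A synchronous orbit has period T, so by Kepler's third law a = (μT²/4π²)^(1/3).
μT²/4π² = 3.986×10¹⁴ × (8.616×10⁴)² / 39.48 = 7.495×10²² m³.
a = 4.216×10⁷ m = 42163 km.

r_sync ≈ 42200 km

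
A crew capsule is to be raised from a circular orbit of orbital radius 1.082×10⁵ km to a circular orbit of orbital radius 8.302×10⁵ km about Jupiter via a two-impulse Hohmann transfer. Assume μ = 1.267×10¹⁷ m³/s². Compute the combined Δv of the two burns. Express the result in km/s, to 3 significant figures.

r₁ = 1.082×10⁵ km = 1.082×10⁸ m.
r₂ = 8.302×10⁵ km = 8.302×10⁸ m.
Transfer ellipse a_t = (r₁ + r₂)/2 = 4.692×10⁸ m.
At r₁: circular v_c1 = √(μ/r₁) = 34220 m/s; transfer-perijove v_p = √[μ(2/r₁ − 1/a_t)] = 45520 m/s.
Δv₁ = v_p − v_c1 = 11300 m/s.
At r₂: circular v_c2 = √(μ/r₂) = 12350 m/s; transfer-apojove v_a = √[μ(2/r₂ − 1/a_t)] = 5932 m/s.
Δv₂ = v_c2 − v_a = 6421 m/s.
Total Δv = Δv₁ + Δv₂ = 17720 m/s = 17.72 km/s.

Δv_total ≈ 17.7 km/s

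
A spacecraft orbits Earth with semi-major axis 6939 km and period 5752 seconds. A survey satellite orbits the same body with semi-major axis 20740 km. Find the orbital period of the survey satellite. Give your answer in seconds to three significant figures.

Kepler's third law: T² ∝ a³, so T₂ = T₁ (a₂/a₁)^(3/2).
a₂/a₁ = 2.989, (a₂/a₁)^(3/2) = 5.167.
T₂ = 5752 × 5.167 = 29720 seconds.

T₂ ≈ 29700 seconds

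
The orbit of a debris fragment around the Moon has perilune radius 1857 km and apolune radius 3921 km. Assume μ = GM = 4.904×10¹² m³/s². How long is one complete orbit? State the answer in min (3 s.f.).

Semi-major axis a = (r_p + r_a)/2 = (1857.0 + 3921.0)/2 = 2889.0 km = 2.889×10⁶ m.
By Kepler's third law T = 2π√(a³/μ) = 2π × 2.217×10³ = 1.393×10⁴ s.
= 232.2 min.

T ≈ 232 min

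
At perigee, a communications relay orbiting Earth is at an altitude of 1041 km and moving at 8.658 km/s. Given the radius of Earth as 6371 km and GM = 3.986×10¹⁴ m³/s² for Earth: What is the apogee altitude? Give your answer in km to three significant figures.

apogee altitude ≈ 10700 km

r_p = 6371 + 1041 = 7412.0 km = 7.412×10⁶ m.
Specific energy ε = v²/2 − μ/r = -1.630×10⁷ J/kg, so a = −μ/(2ε) = 1.223×10⁷ m.
The apsides satisfy r_p + r_a = 2a, so the apogee radius is 2a − r_p = 1.705×10⁷ m = 17046 km.
Apogee altitude = 17046 − 6371 = 10675 km.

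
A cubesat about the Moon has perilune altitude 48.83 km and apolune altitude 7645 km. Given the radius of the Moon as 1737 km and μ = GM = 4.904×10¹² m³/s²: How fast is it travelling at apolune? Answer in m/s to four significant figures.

v ≈ 408.9 m/s

r_p = 1737 + 48.83 = 1785.8 km = 1.7858×10⁶ m.
r_a = 1737 + 7645 = 9382.0 km = 9.3820×10⁶ m.
Semi-major axis a = (r_p + r_a)/2 = 5583.9 km = 5.584×10⁶ m.
Vis-viva: v² = μ(2/r − 1/a) = 4.904×10¹² × (2.132×10⁻⁷ − 1.791×10⁻⁷) = 1.672×10⁵ m²/s².
v = 408.9 m/s.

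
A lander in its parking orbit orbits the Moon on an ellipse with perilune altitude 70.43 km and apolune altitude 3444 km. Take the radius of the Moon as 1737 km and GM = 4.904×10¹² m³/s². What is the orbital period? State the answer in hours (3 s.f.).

r_p = 1737 + 70.43 = 1807.4 km = 1.8074×10⁶ m.
r_a = 1737 + 3444 = 5181.0 km = 5.1810×10⁶ m.
Semi-major axis a = (r_p + r_a)/2 = (1807.4 + 5181.0)/2 = 3494.2 km = 3.494×10⁶ m.
By Kepler's third law T = 2π√(a³/μ) = 2π × 2.950×10³ = 1.853×10⁴ s.
= 5.148 hours.

T ≈ 5.15 hours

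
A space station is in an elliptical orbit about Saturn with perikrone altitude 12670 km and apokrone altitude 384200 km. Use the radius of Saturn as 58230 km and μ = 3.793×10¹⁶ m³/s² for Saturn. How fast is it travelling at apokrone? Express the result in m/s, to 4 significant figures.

r_p = 58230 + 12670 = 70900 km = 7.0900×10⁷ m.
r_a = 58230 + 384200 = 442430 km = 4.4243×10⁸ m.
Semi-major axis a = (r_p + r_a)/2 = 2.5666×10⁵ km = 2.567×10⁸ m.
Vis-viva: v² = μ(2/r − 1/a) = 3.793×10¹⁶ × (4.520×10⁻⁹ − 3.896×10⁻⁹) = 2.368×10⁷ m²/s².
v = 4866 m/s.

v ≈ 4866 m/s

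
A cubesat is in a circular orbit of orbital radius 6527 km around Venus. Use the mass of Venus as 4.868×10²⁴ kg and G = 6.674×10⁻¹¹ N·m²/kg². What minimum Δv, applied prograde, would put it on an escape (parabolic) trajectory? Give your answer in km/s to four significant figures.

Δv ≈ 2.922 km/s

μ = GM = 6.674×10⁻¹¹ × 4.868×10²⁴ = 3.249×10¹⁴ m³/s².
r = 6527 km = 6.527×10⁶ m.
Circular speed v_c = √(μ/r) = 7055 m/s.
Escape speed v_esc = √(2μ/r) = √2 × v_c = 9978 m/s.
Δv = v_esc − v_c = 2922 m/s = 2.922 km/s.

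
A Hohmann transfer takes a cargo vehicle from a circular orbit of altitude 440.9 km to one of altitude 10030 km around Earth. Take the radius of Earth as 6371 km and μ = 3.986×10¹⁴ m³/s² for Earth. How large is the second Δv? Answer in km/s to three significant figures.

r₁ = 6371 + 440.9 = 6811.9 km = 6.8119×10⁶ m.
r₂ = 6371 + 10030 = 16401 km = 1.6401×10⁷ m.
Transfer ellipse a_t = (r₁ + r₂)/2 = 1.161×10⁷ m.
At r₁: circular v_c1 = √(μ/r₁) = 7650 m/s; transfer-perigee v_p = √[μ(2/r₁ − 1/a_t)] = 9093 m/s.
At r₂: circular v_c2 = √(μ/r₂) = 4930 m/s; transfer-apogee v_a = √[μ(2/r₂ − 1/a_t)] = 3777 m/s.
Δv₂ = v_c2 − v_a = 1153 m/s.
= 1.153 km/s.

Δv ≈ 1.15 km/s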